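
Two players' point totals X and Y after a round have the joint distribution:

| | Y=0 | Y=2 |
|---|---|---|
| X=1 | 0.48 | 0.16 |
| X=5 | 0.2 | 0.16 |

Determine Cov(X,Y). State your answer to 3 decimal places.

0.358

E[X] = 2.44,  E[Y] = 0.64
E[XY] = 1.92
Cov(X,Y) = E[XY] − E[X]E[Y] = 1.92 − (2.44)(0.64) = 0.3584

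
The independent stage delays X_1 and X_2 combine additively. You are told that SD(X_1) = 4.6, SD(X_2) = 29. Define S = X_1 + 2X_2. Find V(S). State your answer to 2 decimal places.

3385.16

V(X_1) = 21.16, V(X_2) = 841
By independence, V(S) = (1)²V(X_1) + (2)²V(X_2)
= (1)²·21.16 + (2)²·841 = 3385.16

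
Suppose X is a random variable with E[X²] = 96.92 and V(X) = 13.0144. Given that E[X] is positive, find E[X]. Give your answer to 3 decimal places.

9.160

(E[X])² = E[X²] − V(X) = 96.92 − 13.0144 = 83.9056
E[X] = √83.9056 = 9.16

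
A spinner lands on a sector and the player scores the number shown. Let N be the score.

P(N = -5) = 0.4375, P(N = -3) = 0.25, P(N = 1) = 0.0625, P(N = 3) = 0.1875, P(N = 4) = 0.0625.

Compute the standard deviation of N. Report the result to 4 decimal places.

E[N] = (-5)(0.4375) + (-3)(0.25) + (1)(0.0625) + (3)(0.1875) + (4)(0.0625) = -2.0625
E[N²] = (-5)²(0.4375) + (-3)²(0.25) + (1)²(0.0625) + (3)²(0.1875) + (4)²(0.0625) = 15.9375
V(N) = E[N²] − (E[N])² = 15.9375 − (-2.0625)² = 11.68359375
SD(N) = √11.68359375 ≈ 3.4181

3.4181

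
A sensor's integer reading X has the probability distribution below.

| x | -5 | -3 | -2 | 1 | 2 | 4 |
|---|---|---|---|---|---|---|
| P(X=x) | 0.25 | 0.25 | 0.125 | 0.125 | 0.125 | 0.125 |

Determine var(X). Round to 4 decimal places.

9.7344

E[X] = (-5)(0.25) + (-3)(0.25) + (-2)(0.125) + (1)(0.125) + (2)(0.125) + (4)(0.125) = -1.375
E[X²] = (-5)²(0.25) + (-3)²(0.25) + (-2)²(0.125) + (1)²(0.125) + (2)²(0.125) + (4)²(0.125) = 11.625
var(X) = E[X²] − (E[X])² = 11.625 − (-1.375)² = 9.734375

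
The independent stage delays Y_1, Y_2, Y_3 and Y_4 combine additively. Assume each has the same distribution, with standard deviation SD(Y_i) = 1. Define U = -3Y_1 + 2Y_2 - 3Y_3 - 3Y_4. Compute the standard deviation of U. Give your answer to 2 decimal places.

V(Y_i) = (1)² = 1
By independence, V(U) = (-3)²V(Y_1) + (2)²V(Y_2) + (-3)²V(Y_3) + (-3)²V(Y_4)
= (-3)²·1 + (2)²·1 + (-3)²·1 + (-3)²·1 = 31
SD(U) = √31 ≈ 5.57

5.57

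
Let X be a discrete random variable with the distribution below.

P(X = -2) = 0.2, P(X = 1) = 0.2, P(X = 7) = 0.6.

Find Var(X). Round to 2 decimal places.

E[X] = (-2)(0.2) + (1)(0.2) + (7)(0.6) = 4
E[X²] = (-2)²(0.2) + (1)²(0.2) + (7)²(0.6) = 30.4
Var(X) = E[X²] − (E[X])² = 30.4 − (4)² = 14.4

14.40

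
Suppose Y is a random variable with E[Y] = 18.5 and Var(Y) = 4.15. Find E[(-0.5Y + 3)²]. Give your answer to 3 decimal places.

40.100

E[-0.5Y + 3] = -0.5·18.5 + 3 = -6.25
Var(-0.5Y + 3) = (-0.5)²·4.15 = 1.0375
E[(-0.5Y + 3)²] = Var((-0.5Y + 3)) + (E[(-0.5Y + 3)])² = 1.0375 + (-6.25)² = 40.1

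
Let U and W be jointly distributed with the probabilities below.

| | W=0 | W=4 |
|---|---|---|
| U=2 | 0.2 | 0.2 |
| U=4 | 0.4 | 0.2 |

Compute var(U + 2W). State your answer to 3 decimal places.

15.040

E[U] = 3.2,  E[W] = 1.6,  E[UW] = 4.8
var(U) = 11.2 − (3.2)² = 0.96;  var(W) = 6.4 − (1.6)² = 3.84
Cov(U,W) = 4.8 − (3.2)(1.6) = -0.32
var(U + 2W) = (1)²·0.96 + (2)²·3.84 + 2·(1)·(2)·-0.32 = 15.04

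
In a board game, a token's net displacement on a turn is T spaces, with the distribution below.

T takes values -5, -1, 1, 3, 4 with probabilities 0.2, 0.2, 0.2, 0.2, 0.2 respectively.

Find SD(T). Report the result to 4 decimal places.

E[T] = (-5)(0.2) + (-1)(0.2) + (1)(0.2) + (3)(0.2) + (4)(0.2) = 0.4
E[T²] = (-5)²(0.2) + (-1)²(0.2) + (1)²(0.2) + (3)²(0.2) + (4)²(0.2) = 10.4
V(T) = E[T²] − (E[T])² = 10.4 − (0.4)² = 10.24
SD(T) = √10.24 ≈ 3.2000

3.2000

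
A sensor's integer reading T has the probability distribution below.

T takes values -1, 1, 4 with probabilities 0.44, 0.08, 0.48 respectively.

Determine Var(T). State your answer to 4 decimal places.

E[T] = (-1)(0.44) + (1)(0.08) + (4)(0.48) = 1.56
E[T²] = (-1)²(0.44) + (1)²(0.08) + (4)²(0.48) = 8.2
Var(T) = E[T²] − (E[T])² = 8.2 − (1.56)² = 5.7664

5.7664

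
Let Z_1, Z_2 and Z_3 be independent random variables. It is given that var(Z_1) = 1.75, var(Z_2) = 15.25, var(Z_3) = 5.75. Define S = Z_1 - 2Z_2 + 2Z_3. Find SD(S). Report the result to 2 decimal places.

9.26

By independence, var(S) = (1)²var(Z_1) + (-2)²var(Z_2) + (2)²var(Z_3)
= (1)²·1.75 + (-2)²·15.25 + (2)²·5.75 = 85.75
SD(S) = √85.75 ≈ 9.26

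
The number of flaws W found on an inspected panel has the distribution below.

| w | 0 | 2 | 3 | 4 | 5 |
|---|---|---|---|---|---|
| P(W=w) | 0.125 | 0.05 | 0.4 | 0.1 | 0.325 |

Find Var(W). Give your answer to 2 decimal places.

E[W] = (0)(0.125) + (2)(0.05) + (3)(0.4) + (4)(0.1) + (5)(0.325) = 3.325
E[W²] = (0)²(0.125) + (2)²(0.05) + (3)²(0.4) + (4)²(0.1) + (5)²(0.325) = 13.525
Var(W) = E[W²] − (E[W])² = 13.525 − (3.325)² = 2.469375

2.47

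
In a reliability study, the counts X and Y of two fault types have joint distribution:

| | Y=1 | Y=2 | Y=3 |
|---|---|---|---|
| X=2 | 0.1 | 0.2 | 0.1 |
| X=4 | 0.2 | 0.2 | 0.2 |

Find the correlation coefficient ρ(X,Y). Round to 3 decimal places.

E[X] = 3.2,  E[Y] = 2
E[XY] = 6.4
Cov(X,Y) = E[XY] − E[X]E[Y] = 6.4 − (3.2)(2) = 0
var(X) = 0.96,  var(Y) = 0.6
ρ = 0 / √(0.96·0.6) ≈ 0.000

0.000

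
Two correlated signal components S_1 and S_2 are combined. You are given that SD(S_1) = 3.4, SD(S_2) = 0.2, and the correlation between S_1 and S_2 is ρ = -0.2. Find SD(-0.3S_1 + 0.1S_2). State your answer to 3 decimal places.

V(S_1) = (3.4)² = 11.56;  V(S_2) = (0.2)² = 0.04
cov(S_1,S_2) = ρ·SD(S_1)·SD(S_2) = -0.2·3.4·0.2 = -0.136
V(-0.3S_1 + 0.1S_2) = (-0.3)²·V(S_1) + (0.1)²·V(S_2) + 2·(-0.3)·(0.1)·cov(S_1,S_2)
= 0.09·11.56 + 0.01·0.04 + -0.06·-0.136 = 1.04896
SD(-0.3S_1 + 0.1S_2) = √1.04896 ≈ 1.024

1.024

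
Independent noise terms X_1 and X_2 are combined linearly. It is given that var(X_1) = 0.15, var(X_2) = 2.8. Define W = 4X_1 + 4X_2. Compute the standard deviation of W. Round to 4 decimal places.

By independence, var(W) = (4)²var(X_1) + (4)²var(X_2)
= (4)²·0.15 + (4)²·2.8 = 47.2
sd(W) = √47.2 ≈ 6.8702

6.8702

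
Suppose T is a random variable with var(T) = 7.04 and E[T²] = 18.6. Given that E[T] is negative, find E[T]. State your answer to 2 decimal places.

(E[T])² = E[T²] − var(T) = 18.6 − 7.04 = 11.56
E[T] = −√11.56 = -3.4

-3.40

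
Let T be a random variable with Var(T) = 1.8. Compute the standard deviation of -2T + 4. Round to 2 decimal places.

Var(-2T + 4) = (-2)²·1.8 = 7.2
sd(-2T + 4) = √7.2 ≈ 2.68

2.68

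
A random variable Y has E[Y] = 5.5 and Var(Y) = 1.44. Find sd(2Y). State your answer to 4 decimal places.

Var(2Y) = (2)²·1.44 = 5.76
sd(2Y) = √5.76 ≈ 2.4000

2.4000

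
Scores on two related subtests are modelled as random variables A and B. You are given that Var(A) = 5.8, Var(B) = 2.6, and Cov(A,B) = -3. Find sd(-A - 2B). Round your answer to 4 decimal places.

Var(-A - 2B) = (-1)²·Var(A) + (-2)²·Var(B) + 2·(-1)·(-2)·Cov(A,B)
= 1·5.8 + 4·2.6 + 4·-3 = 4.2
sd(-A - 2B) = √4.2 ≈ 2.0494

2.0494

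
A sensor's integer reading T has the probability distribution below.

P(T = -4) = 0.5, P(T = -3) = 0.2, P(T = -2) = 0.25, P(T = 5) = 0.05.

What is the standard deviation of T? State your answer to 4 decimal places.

1.9818

E[T] = (-4)(0.5) + (-3)(0.2) + (-2)(0.25) + (5)(0.05) = -2.85
E[T²] = (-4)²(0.5) + (-3)²(0.2) + (-2)²(0.25) + (5)²(0.05) = 12.05
Var(T) = E[T²] − (E[T])² = 12.05 − (-2.85)² = 3.9275
SD(T) = √3.9275 ≈ 1.9818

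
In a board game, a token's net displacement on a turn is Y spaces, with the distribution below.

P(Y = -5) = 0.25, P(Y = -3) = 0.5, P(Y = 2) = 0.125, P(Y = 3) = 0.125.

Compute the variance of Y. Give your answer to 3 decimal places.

7.859

E[Y] = (-5)(0.25) + (-3)(0.5) + (2)(0.125) + (3)(0.125) = -2.125
E[Y²] = (-5)²(0.25) + (-3)²(0.5) + (2)²(0.125) + (3)²(0.125) = 12.375
var(Y) = E[Y²] − (E[Y])² = 12.375 − (-2.125)² = 7.859375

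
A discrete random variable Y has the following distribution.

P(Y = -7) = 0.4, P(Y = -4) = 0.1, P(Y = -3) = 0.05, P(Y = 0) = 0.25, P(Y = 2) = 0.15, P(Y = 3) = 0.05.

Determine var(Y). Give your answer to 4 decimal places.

E[Y] = (-7)(0.4) + (-4)(0.1) + (-3)(0.05) + (0)(0.25) + (2)(0.15) + (3)(0.05) = -2.9
E[Y²] = (-7)²(0.4) + (-4)²(0.1) + (-3)²(0.05) + (0)²(0.25) + (2)²(0.15) + (3)²(0.05) = 22.7
var(Y) = E[Y²] − (E[Y])² = 22.7 − (-2.9)² = 14.29

14.2900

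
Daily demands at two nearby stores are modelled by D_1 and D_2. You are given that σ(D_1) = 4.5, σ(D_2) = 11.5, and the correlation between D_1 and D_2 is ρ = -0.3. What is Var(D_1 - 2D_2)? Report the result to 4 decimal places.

Var(D_1) = (4.5)² = 20.25;  Var(D_2) = (11.5)² = 132.25
Cov(D_1,D_2) = ρ·σ(D_1)·σ(D_2) = -0.3·4.5·11.5 = -15.525
Var(D_1 - 2D_2) = (1)²·Var(D_1) + (-2)²·Var(D_2) + 2·(1)·(-2)·Cov(D_1,D_2)
= 1·20.25 + 4·132.25 + -4·-15.525 = 611.35

611.3500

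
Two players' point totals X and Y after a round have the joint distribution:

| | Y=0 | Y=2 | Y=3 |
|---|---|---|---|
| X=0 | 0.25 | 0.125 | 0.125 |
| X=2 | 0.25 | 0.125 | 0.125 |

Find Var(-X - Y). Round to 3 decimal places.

E[X] = 1,  E[Y] = 1.25,  E[XY] = 1.25
Var(X) = 2 − (1)² = 1;  Var(Y) = 3.25 − (1.25)² = 1.6875
Cov(X,Y) = 1.25 − (1)(1.25) = 0
Var(-X - Y) = (-1)²·1 + (-1)²·1.6875 + 2·(-1)·(-1)·0 = 2.6875

2.688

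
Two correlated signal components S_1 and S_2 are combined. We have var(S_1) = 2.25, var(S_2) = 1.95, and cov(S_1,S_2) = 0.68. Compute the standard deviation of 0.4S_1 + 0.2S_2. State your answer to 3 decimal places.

var(0.4S_1 + 0.2S_2) = (0.4)²·var(S_1) + (0.2)²·var(S_2) + 2·(0.4)·(0.2)·cov(S_1,S_2)
= 0.16·2.25 + 0.04·1.95 + 0.16·0.68 = 0.5468
sd(0.4S_1 + 0.2S_2) = √0.5468 ≈ 0.739

0.739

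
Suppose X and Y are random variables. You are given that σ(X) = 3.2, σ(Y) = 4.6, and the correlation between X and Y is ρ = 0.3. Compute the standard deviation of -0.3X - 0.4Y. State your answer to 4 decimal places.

2.3167

var(X) = (3.2)² = 10.24;  var(Y) = (4.6)² = 21.16
Cov(X,Y) = ρ·σ(X)·σ(Y) = 0.3·3.2·4.6 = 4.416
var(-0.3X - 0.4Y) = (-0.3)²·var(X) + (-0.4)²·var(Y) + 2·(-0.3)·(-0.4)·Cov(X,Y)
= 0.09·10.24 + 0.16·21.16 + 0.24·4.416 = 5.36704
σ(-0.3X - 0.4Y) = √5.36704 ≈ 2.3167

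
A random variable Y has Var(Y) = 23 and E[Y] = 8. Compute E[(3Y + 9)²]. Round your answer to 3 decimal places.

E[3Y + 9] = 3·8 + 9 = 33
Var(3Y + 9) = (3)²·23 = 207
E[(3Y + 9)²] = Var((3Y + 9)) + (E[(3Y + 9)])² = 207 + (33)² = 1296

1296.000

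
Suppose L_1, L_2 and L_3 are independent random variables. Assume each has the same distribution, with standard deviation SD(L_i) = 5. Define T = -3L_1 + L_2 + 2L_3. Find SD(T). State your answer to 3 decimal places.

18.708

Var(L_i) = (5)² = 25
By independence, Var(T) = (-3)²Var(L_1) + (1)²Var(L_2) + (2)²Var(L_3)
= (-3)²·25 + (1)²·25 + (2)²·25 = 350
SD(T) = √350 ≈ 18.708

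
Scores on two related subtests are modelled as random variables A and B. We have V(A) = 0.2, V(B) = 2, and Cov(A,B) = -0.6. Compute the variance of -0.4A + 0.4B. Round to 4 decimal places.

V(-0.4A + 0.4B) = (-0.4)²·V(A) + (0.4)²·V(B) + 2·(-0.4)·(0.4)·Cov(A,B)
= 0.16·0.2 + 0.16·2 + -0.32·-0.6 = 0.544

0.5440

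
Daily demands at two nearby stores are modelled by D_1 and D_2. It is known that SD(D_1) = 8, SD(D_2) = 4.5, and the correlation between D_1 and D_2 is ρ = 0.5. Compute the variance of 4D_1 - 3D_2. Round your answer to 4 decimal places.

V(D_1) = (8)² = 64;  V(D_2) = (4.5)² = 20.25
Cov(D_1,D_2) = ρ·SD(D_1)·SD(D_2) = 0.5·8·4.5 = 18
V(4D_1 - 3D_2) = (4)²·V(D_1) + (-3)²·V(D_2) + 2·(4)·(-3)·Cov(D_1,D_2)
= 16·64 + 9·20.25 + -24·18 = 774.25

774.2500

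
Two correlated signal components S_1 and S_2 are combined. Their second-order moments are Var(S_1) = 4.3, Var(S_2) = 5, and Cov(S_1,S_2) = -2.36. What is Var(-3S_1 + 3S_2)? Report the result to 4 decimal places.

Var(-3S_1 + 3S_2) = (-3)²·Var(S_1) + (3)²·Var(S_2) + 2·(-3)·(3)·Cov(S_1,S_2)
= 9·4.3 + 9·5 + -18·-2.36 = 126.18

126.1800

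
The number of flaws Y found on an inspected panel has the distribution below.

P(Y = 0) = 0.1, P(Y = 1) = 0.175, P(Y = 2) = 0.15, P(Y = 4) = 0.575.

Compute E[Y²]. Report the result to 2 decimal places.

9.98

E[Y²] = (0)²(0.1) + (1)²(0.175) + (2)²(0.15) + (4)²(0.575) = 9.975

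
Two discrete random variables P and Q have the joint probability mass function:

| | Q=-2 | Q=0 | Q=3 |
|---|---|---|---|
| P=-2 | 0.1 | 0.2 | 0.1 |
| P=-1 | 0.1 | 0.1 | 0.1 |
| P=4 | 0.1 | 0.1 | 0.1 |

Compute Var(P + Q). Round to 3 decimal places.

E[P] = 0.1,  E[Q] = 0.3,  E[PQ] = 0.1
Var(P) = 6.7 − (0.1)² = 6.69;  Var(Q) = 3.9 − (0.3)² = 3.81
cov(P,Q) = 0.1 − (0.1)(0.3) = 0.07
Var(P + Q) = (1)²·6.69 + (1)²·3.81 + 2·(1)·(1)·0.07 = 10.64

10.640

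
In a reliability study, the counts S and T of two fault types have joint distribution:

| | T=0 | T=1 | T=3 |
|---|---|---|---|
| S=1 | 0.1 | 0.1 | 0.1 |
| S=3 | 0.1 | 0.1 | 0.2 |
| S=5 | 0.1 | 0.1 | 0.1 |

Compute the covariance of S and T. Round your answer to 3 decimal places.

E[S] = 3,  E[T] = 1.5
E[ST] = 4.5
cov(S,T) = E[ST] − E[S]E[T] = 4.5 − (3)(1.5) = 0

0.000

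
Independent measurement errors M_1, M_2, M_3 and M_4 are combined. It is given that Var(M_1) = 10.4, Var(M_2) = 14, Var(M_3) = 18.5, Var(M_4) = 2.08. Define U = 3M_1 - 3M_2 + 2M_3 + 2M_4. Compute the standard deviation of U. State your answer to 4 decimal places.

17.3758

By independence, Var(U) = (3)²Var(M_1) + (-3)²Var(M_2) + (2)²Var(M_3) + (2)²Var(M_4)
= (3)²·10.4 + (-3)²·14 + (2)²·18.5 + (2)²·2.08 = 301.92
SD(U) = √301.92 ≈ 17.3758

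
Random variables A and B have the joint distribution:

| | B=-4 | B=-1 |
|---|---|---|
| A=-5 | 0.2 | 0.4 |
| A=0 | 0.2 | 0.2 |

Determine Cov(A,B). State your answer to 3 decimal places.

-0.600

E[A] = -3,  E[B] = -2.2
E[AB] = 6
Cov(A,B) = E[AB] − E[A]E[B] = 6 − (-3)(-2.2) = -0.6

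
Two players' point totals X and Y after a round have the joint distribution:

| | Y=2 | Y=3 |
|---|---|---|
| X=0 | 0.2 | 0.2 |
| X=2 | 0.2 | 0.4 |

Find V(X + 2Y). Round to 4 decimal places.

2.2400

E[X] = 1.2,  E[Y] = 2.6,  E[XY] = 3.2
V(X) = 2.4 − (1.2)² = 0.96;  V(Y) = 7 − (2.6)² = 0.24
cov(X,Y) = 3.2 − (1.2)(2.6) = 0.08
V(X + 2Y) = (1)²·0.96 + (2)²·0.24 + 2·(1)·(2)·0.08 = 2.24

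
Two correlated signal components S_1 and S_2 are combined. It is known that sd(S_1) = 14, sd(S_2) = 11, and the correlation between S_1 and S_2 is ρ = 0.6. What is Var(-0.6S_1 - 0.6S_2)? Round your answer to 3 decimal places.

180.648

Var(S_1) = (14)² = 196;  Var(S_2) = (11)² = 121
Cov(S_1,S_2) = ρ·sd(S_1)·sd(S_2) = 0.6·14·11 = 92.4
Var(-0.6S_1 - 0.6S_2) = (-0.6)²·Var(S_1) + (-0.6)²·Var(S_2) + 2·(-0.6)·(-0.6)·Cov(S_1,S_2)
= 0.36·196 + 0.36·121 + 0.72·92.4 = 180.648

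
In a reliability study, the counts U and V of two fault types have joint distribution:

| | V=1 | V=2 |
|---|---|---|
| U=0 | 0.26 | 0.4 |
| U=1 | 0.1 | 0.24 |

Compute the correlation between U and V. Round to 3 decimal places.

E[U] = 0.34,  E[V] = 1.64
E[UV] = 0.58
cov(U,V) = E[UV] − E[U]E[V] = 0.58 − (0.34)(1.64) = 0.0224
Var(U) = 0.2244,  Var(V) = 0.2304
ρ = 0.0224 / √(0.2244·0.2304) ≈ 0.099

0.099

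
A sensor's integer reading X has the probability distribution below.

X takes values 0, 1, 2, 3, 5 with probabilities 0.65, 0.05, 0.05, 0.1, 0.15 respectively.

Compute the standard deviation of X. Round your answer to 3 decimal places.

E[X] = (0)(0.65) + (1)(0.05) + (2)(0.05) + (3)(0.1) + (5)(0.15) = 1.2
E[X²] = (0)²(0.65) + (1)²(0.05) + (2)²(0.05) + (3)²(0.1) + (5)²(0.15) = 4.9
var(X) = E[X²] − (E[X])² = 4.9 − (1.2)² = 3.46
sd(X) = √3.46 ≈ 1.860

1.860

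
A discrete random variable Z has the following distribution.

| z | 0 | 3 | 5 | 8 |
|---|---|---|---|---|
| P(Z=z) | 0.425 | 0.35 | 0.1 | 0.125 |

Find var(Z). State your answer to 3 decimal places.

E[Z] = (0)(0.425) + (3)(0.35) + (5)(0.1) + (8)(0.125) = 2.55
E[Z²] = (0)²(0.425) + (3)²(0.35) + (5)²(0.1) + (8)²(0.125) = 13.65
var(Z) = E[Z²] − (E[Z])² = 13.65 − (2.55)² = 7.1475

7.148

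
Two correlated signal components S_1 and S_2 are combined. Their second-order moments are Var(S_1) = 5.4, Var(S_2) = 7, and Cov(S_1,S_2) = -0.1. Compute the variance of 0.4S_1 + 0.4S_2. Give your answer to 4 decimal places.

Var(0.4S_1 + 0.4S_2) = (0.4)²·Var(S_1) + (0.4)²·Var(S_2) + 2·(0.4)·(0.4)·Cov(S_1,S_2)
= 0.16·5.4 + 0.16·7 + 0.32·-0.1 = 1.952

1.9520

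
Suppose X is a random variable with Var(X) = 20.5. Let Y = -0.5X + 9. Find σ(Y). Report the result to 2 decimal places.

2.26

Var(-0.5X + 9) = (-0.5)²·20.5 = 5.125
σ(Y) = √5.125 ≈ 2.26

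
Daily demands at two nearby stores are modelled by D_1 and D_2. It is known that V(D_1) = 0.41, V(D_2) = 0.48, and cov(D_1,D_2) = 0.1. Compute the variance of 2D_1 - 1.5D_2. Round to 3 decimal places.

V(2D_1 - 1.5D_2) = (2)²·V(D_1) + (-1.5)²·V(D_2) + 2·(2)·(-1.5)·cov(D_1,D_2)
= 4·0.41 + 2.25·0.48 + -6·0.1 = 2.12

2.120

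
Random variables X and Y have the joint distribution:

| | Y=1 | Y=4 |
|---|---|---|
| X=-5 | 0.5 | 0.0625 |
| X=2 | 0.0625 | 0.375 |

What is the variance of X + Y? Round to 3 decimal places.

E[X] = -1.9375,  E[Y] = 2.3125,  E[XY] = -0.625
Var(X) = 15.8125 − (-1.9375)² = 12.05859375;  Var(Y) = 7.5625 − (2.3125)² = 2.21484375
Cov(X,Y) = -0.625 − (-1.9375)(2.3125) = 3.85546875
Var(X + Y) = (1)²·12.05859375 + (1)²·2.21484375 + 2·(1)·(1)·3.85546875 = 21.984375

21.984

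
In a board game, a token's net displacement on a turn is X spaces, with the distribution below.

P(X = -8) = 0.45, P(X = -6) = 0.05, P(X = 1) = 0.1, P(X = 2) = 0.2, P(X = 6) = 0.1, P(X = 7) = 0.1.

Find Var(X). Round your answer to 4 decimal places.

E[X] = (-8)(0.45) + (-6)(0.05) + (1)(0.1) + (2)(0.2) + (6)(0.1) + (7)(0.1) = -2.1
E[X²] = (-8)²(0.45) + (-6)²(0.05) + (1)²(0.1) + (2)²(0.2) + (6)²(0.1) + (7)²(0.1) = 40
Var(X) = E[X²] − (E[X])² = 40 − (-2.1)² = 35.59

35.5900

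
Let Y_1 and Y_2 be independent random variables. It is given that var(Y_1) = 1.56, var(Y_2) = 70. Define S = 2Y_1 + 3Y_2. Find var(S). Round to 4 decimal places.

By independence, var(S) = (2)²var(Y_1) + (3)²var(Y_2)
= (2)²·1.56 + (3)²·70 = 636.24

636.2400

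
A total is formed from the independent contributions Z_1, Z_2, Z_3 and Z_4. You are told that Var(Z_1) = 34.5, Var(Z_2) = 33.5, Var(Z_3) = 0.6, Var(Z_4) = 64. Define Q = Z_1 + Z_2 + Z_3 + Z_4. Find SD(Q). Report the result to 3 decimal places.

By independence, Var(Q) = (1)²Var(Z_1) + (1)²Var(Z_2) + (1)²Var(Z_3) + (1)²Var(Z_4)
= (1)²·34.5 + (1)²·33.5 + (1)²·0.6 + (1)²·64 = 132.6
SD(Q) = √132.6 ≈ 11.515

11.515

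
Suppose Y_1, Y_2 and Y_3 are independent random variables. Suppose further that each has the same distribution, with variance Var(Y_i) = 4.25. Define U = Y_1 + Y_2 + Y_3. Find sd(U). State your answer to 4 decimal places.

By independence, Var(U) = (1)²Var(Y_1) + (1)²Var(Y_2) + (1)²Var(Y_3)
= (1)²·4.25 + (1)²·4.25 + (1)²·4.25 = 12.75
sd(U) = √12.75 ≈ 3.5707

3.5707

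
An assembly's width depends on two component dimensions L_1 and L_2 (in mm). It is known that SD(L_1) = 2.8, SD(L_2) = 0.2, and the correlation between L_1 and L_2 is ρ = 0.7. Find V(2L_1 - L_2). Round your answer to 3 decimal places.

V(L_1) = (2.8)² = 7.84;  V(L_2) = (0.2)² = 0.04
Cov(L_1,L_2) = ρ·SD(L_1)·SD(L_2) = 0.7·2.8·0.2 = 0.392
V(2L_1 - L_2) = (2)²·V(L_1) + (-1)²·V(L_2) + 2·(2)·(-1)·Cov(L_1,L_2)
= 4·7.84 + 1·0.04 + -4·0.392 = 29.832

29.832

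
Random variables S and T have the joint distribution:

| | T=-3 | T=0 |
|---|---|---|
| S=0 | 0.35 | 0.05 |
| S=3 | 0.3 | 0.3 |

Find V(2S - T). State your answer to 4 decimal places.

7.4475

E[S] = 1.8,  E[T] = -1.95,  E[ST] = -2.7
V(S) = 5.4 − (1.8)² = 2.16;  V(T) = 5.85 − (-1.95)² = 2.0475
Cov(S,T) = -2.7 − (1.8)(-1.95) = 0.81
V(2S - T) = (2)²·2.16 + (-1)²·2.0475 + 2·(2)·(-1)·0.81 = 7.4475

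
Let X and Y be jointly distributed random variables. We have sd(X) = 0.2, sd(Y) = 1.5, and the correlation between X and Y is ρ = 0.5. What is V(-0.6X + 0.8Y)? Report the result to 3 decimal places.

1.310

V(X) = (0.2)² = 0.04;  V(Y) = (1.5)² = 2.25
cov(X,Y) = ρ·sd(X)·sd(Y) = 0.5·0.2·1.5 = 0.15
V(-0.6X + 0.8Y) = (-0.6)²·V(X) + (0.8)²·V(Y) + 2·(-0.6)·(0.8)·cov(X,Y)
= 0.36·0.04 + 0.64·2.25 + -0.96·0.15 = 1.3104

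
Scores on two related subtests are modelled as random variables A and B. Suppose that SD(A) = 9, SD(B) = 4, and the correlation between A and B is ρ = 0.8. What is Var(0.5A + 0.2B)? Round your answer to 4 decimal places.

26.6500

Var(A) = (9)² = 81;  Var(B) = (4)² = 16
Cov(A,B) = ρ·SD(A)·SD(B) = 0.8·9·4 = 28.8
Var(0.5A + 0.2B) = (0.5)²·Var(A) + (0.2)²·Var(B) + 2·(0.5)·(0.2)·Cov(A,B)
= 0.25·81 + 0.04·16 + 0.2·28.8 = 26.65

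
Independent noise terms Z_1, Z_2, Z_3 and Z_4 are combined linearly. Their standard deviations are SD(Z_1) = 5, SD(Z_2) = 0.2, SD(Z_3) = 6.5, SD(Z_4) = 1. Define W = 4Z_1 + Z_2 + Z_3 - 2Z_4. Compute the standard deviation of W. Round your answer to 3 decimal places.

21.126

Var(Z_1) = 25, Var(Z_2) = 0.04, Var(Z_3) = 42.25, Var(Z_4) = 1
By independence, Var(W) = (4)²Var(Z_1) + (1)²Var(Z_2) + (1)²Var(Z_3) + (-2)²Var(Z_4)
= (4)²·25 + (1)²·0.04 + (1)²·42.25 + (-2)²·1 = 446.29
SD(W) = √446.29 ≈ 21.126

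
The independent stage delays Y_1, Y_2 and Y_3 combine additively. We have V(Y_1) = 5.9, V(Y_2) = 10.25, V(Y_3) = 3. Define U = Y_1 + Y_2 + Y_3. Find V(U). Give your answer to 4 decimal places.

By independence, V(U) = (1)²V(Y_1) + (1)²V(Y_2) + (1)²V(Y_3)
= (1)²·5.9 + (1)²·10.25 + (1)²·3 = 19.15

19.1500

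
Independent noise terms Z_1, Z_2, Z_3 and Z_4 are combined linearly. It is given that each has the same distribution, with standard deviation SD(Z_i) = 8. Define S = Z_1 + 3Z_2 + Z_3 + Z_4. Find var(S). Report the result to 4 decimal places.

var(Z_i) = (8)² = 64
By independence, var(S) = (1)²var(Z_1) + (3)²var(Z_2) + (1)²var(Z_3) + (1)²var(Z_4)
= (1)²·64 + (3)²·64 + (1)²·64 + (1)²·64 = 768

768.0000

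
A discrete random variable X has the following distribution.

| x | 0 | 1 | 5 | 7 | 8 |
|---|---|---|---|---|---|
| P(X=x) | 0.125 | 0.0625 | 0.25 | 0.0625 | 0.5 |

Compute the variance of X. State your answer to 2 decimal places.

E[X] = (0)(0.125) + (1)(0.0625) + (5)(0.25) + (7)(0.0625) + (8)(0.5) = 5.75
E[X²] = (0)²(0.125) + (1)²(0.0625) + (5)²(0.25) + (7)²(0.0625) + (8)²(0.5) = 41.375
Var(X) = E[X²] − (E[X])² = 41.375 − (5.75)² = 8.3125

8.31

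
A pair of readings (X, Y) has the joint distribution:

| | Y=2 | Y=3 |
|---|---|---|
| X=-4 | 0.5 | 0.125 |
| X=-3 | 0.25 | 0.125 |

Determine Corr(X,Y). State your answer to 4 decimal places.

0.1491

E[X] = -3.625,  E[Y] = 2.25
E[XY] = -8.125
Cov(X,Y) = E[XY] − E[X]E[Y] = -8.125 − (-3.625)(2.25) = 0.03125
var(X) = 0.234375,  var(Y) = 0.1875
ρ = 0.03125 / √(0.234375·0.1875) ≈ 0.1491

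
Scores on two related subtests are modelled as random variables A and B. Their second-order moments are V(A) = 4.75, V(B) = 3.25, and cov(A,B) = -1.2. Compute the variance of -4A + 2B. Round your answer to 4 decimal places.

V(-4A + 2B) = (-4)²·V(A) + (2)²·V(B) + 2·(-4)·(2)·cov(A,B)
= 16·4.75 + 4·3.25 + -16·-1.2 = 108.2

108.2000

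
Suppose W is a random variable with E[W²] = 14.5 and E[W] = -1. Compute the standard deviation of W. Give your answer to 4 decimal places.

3.6742

V(W) = 14.5 − (-1)² = 13.5
σ(W) = √13.5 ≈ 3.6742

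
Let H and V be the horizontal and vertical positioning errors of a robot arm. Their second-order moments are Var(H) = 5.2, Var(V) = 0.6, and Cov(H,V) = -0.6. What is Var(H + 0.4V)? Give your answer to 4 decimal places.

4.8160

Var(H + 0.4V) = (1)²·Var(H) + (0.4)²·Var(V) + 2·(1)·(0.4)·Cov(H,V)
= 1·5.2 + 0.16·0.6 + 0.8·-0.6 = 4.816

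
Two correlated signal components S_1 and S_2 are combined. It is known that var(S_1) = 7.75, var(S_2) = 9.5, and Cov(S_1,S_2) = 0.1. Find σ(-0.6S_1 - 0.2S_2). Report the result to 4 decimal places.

1.7872

var(-0.6S_1 - 0.2S_2) = (-0.6)²·var(S_1) + (-0.2)²·var(S_2) + 2·(-0.6)·(-0.2)·Cov(S_1,S_2)
= 0.36·7.75 + 0.04·9.5 + 0.24·0.1 = 3.194
σ(-0.6S_1 - 0.2S_2) = √3.194 ≈ 1.7872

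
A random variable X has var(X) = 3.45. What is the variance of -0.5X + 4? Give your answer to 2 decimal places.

var(-0.5X + 4) = (-0.5)²·var(X) = 0.25·3.45 = 0.8625

0.86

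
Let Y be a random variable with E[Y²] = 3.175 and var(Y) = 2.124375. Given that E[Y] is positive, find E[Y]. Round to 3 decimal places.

(E[Y])² = E[Y²] − var(Y) = 3.175 − 2.124375 = 1.050625
E[Y] = √1.050625 = 1.025

1.025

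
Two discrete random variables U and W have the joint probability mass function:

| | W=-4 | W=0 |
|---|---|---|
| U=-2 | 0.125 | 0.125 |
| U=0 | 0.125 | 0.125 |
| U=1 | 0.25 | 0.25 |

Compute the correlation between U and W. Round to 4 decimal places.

E[U] = 0,  E[W] = -2
E[UW] = 0
cov(U,W) = E[UW] − E[U]E[W] = 0 − (0)(-2) = 0
V(U) = 1.5,  V(W) = 4
ρ = 0 / √(1.5·4) ≈ 0.0000

0.0000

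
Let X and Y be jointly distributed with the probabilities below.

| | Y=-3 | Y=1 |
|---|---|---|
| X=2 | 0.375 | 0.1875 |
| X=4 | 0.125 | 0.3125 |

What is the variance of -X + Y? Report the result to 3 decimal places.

3.484

E[X] = 2.875,  E[Y] = -1,  E[XY] = -2.125
Var(X) = 9.25 − (2.875)² = 0.984375;  Var(Y) = 5 − (-1)² = 4
Cov(X,Y) = -2.125 − (2.875)(-1) = 0.75
Var(-X + Y) = (-1)²·0.984375 + (1)²·4 + 2·(-1)·(1)·0.75 = 3.484375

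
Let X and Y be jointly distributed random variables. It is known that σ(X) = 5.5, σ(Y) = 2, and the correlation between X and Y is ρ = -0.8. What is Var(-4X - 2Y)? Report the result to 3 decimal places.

Var(X) = (5.5)² = 30.25;  Var(Y) = (2)² = 4
Cov(X,Y) = ρ·σ(X)·σ(Y) = -0.8·5.5·2 = -8.8
Var(-4X - 2Y) = (-4)²·Var(X) + (-2)²·Var(Y) + 2·(-4)·(-2)·Cov(X,Y)
= 16·30.25 + 4·4 + 16·-8.8 = 359.2

359.200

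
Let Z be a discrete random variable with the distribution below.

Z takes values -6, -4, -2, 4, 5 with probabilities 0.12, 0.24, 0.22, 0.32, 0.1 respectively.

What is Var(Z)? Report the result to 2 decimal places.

E[Z] = (-6)(0.12) + (-4)(0.24) + (-2)(0.22) + (4)(0.32) + (5)(0.1) = -0.34
E[Z²] = (-6)²(0.12) + (-4)²(0.24) + (-2)²(0.22) + (4)²(0.32) + (5)²(0.1) = 16.66
Var(Z) = E[Z²] − (E[Z])² = 16.66 − (-0.34)² = 16.5444

16.54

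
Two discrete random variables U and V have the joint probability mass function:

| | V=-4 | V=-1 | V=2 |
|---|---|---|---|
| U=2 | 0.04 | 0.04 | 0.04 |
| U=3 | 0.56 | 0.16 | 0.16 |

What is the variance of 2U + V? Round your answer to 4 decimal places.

E[U] = 2.88,  E[V] = -2.2,  E[UV] = -6.48
var(U) = 8.4 − (2.88)² = 0.1056;  var(V) = 10.6 − (-2.2)² = 5.76
Cov(U,V) = -6.48 − (2.88)(-2.2) = -0.144
var(2U + V) = (2)²·0.1056 + (1)²·5.76 + 2·(2)·(1)·-0.144 = 5.6064

5.6064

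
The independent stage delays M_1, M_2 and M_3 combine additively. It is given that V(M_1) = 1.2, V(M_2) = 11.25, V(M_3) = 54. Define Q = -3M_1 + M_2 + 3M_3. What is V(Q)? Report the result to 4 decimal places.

508.0500

By independence, V(Q) = (-3)²V(M_1) + (1)²V(M_2) + (3)²V(M_3)
= (-3)²·1.2 + (1)²·11.25 + (3)²·54 = 508.05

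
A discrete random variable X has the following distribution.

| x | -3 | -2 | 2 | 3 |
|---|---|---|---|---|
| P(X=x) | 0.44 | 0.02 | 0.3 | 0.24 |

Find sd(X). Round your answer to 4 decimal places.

2.7200

E[X] = (-3)(0.44) + (-2)(0.02) + (2)(0.3) + (3)(0.24) = -0.04
E[X²] = (-3)²(0.44) + (-2)²(0.02) + (2)²(0.3) + (3)²(0.24) = 7.4
V(X) = E[X²] − (E[X])² = 7.4 − (-0.04)² = 7.3984
sd(X) = √7.3984 ≈ 2.7200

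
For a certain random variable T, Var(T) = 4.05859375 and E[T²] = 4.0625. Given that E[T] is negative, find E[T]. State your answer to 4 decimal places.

(E[T])² = E[T²] − Var(T) = 4.0625 − 4.05859375 = 0.00390625
E[T] = −√0.00390625 = -0.0625

-0.0625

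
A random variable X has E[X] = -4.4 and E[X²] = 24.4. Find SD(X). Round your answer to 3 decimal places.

2.245

V(X) = 24.4 − (-4.4)² = 5.04
SD(X) = √5.04 ≈ 2.245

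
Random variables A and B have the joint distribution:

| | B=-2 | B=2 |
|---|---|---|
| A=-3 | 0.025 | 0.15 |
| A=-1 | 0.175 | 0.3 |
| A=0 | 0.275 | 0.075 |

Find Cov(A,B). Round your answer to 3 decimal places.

-0.900

E[A] = -1,  E[B] = 0.1
E[AB] = -1
Cov(A,B) = E[AB] − E[A]E[B] = -1 − (-1)(0.1) = -0.9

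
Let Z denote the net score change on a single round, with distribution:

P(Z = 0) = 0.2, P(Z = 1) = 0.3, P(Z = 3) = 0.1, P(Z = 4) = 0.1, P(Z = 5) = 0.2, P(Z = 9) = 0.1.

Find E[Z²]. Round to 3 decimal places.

E[Z²] = (0)²(0.2) + (1)²(0.3) + (3)²(0.1) + (4)²(0.1) + (5)²(0.2) + (9)²(0.1) = 15.9

15.900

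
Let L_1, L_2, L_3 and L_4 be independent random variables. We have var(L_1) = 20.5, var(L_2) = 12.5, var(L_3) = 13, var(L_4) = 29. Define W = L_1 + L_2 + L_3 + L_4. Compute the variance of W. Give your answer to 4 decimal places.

By independence, var(W) = (1)²var(L_1) + (1)²var(L_2) + (1)²var(L_3) + (1)²var(L_4)
= (1)²·20.5 + (1)²·12.5 + (1)²·13 + (1)²·29 = 75

75.0000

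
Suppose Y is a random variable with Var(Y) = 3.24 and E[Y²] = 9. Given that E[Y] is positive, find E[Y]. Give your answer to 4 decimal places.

(E[Y])² = E[Y²] − Var(Y) = 9 − 3.24 = 5.76
E[Y] = √5.76 = 2.4

2.4000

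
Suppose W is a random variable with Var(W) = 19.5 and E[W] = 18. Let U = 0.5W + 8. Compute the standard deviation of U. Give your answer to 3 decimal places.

2.208

Var(0.5W + 8) = (0.5)²·19.5 = 4.875
sd(U) = √4.875 ≈ 2.208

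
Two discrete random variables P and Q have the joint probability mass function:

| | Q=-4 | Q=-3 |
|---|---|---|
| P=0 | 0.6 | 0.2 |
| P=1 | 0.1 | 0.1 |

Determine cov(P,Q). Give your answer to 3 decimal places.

E[P] = 0.2,  E[Q] = -3.7
E[PQ] = -0.7
cov(P,Q) = E[PQ] − E[P]E[Q] = -0.7 − (0.2)(-3.7) = 0.04

0.040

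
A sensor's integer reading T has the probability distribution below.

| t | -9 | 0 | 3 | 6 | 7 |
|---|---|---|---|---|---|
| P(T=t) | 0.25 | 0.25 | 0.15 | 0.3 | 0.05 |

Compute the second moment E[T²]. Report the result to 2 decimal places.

34.85

E[T²] = (-9)²(0.25) + (0)²(0.25) + (3)²(0.15) + (6)²(0.3) + (7)²(0.05) = 34.85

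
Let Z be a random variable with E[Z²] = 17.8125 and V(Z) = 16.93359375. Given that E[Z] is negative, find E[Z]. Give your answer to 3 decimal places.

-0.938

(E[Z])² = E[Z²] − V(Z) = 17.8125 − 16.93359375 = 0.87890625
E[Z] = −√0.87890625 = -0.9375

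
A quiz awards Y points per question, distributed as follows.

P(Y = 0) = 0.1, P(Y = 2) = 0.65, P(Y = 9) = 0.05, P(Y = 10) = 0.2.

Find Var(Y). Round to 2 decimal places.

E[Y] = (0)(0.1) + (2)(0.65) + (9)(0.05) + (10)(0.2) = 3.75
E[Y²] = (0)²(0.1) + (2)²(0.65) + (9)²(0.05) + (10)²(0.2) = 26.65
Var(Y) = E[Y²] − (E[Y])² = 26.65 − (3.75)² = 12.5875

12.59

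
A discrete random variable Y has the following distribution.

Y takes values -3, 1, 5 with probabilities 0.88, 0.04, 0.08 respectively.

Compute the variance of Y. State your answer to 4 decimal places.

E[Y] = (-3)(0.88) + (1)(0.04) + (5)(0.08) = -2.2
E[Y²] = (-3)²(0.88) + (1)²(0.04) + (5)²(0.08) = 9.96
V(Y) = E[Y²] − (E[Y])² = 9.96 − (-2.2)² = 5.12

5.1200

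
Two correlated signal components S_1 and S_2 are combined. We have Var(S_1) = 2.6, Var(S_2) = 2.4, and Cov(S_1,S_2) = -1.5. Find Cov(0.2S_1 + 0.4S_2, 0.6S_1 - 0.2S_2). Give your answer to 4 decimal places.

-0.1800

Cov(0.2S_1 + 0.4S_2, 0.6S_1 - 0.2S_2) = (0.2)(0.6)Var(S_1) + (0.4)(-0.2)Var(S_2) + [(0.2)(-0.2) + (0.4)(0.6)]Cov(S_1,S_2)
= 0.12·2.6 + -0.08·2.4 + 0.2·-1.5 = -0.18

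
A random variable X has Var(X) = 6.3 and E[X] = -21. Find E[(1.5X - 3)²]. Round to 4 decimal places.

E[1.5X - 3] = 1.5·-21 − 3 = -34.5
Var(1.5X - 3) = (1.5)²·6.3 = 14.175
E[(1.5X - 3)²] = Var((1.5X - 3)) + (E[(1.5X - 3)])² = 14.175 + (-34.5)² = 1204.425

1204.4250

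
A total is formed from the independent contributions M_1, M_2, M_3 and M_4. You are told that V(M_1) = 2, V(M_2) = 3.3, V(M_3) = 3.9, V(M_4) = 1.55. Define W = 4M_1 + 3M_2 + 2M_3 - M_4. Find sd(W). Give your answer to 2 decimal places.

8.88

By independence, V(W) = (4)²V(M_1) + (3)²V(M_2) + (2)²V(M_3) + (-1)²V(M_4)
= (4)²·2 + (3)²·3.3 + (2)²·3.9 + (-1)²·1.55 = 78.85
sd(W) = √78.85 ≈ 8.88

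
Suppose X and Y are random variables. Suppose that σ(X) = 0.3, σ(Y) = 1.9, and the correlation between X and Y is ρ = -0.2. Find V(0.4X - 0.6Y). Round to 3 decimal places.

V(X) = (0.3)² = 0.09;  V(Y) = (1.9)² = 3.61
Cov(X,Y) = ρ·σ(X)·σ(Y) = -0.2·0.3·1.9 = -0.114
V(0.4X - 0.6Y) = (0.4)²·V(X) + (-0.6)²·V(Y) + 2·(0.4)·(-0.6)·Cov(X,Y)
= 0.16·0.09 + 0.36·3.61 + -0.48·-0.114 = 1.36872

1.369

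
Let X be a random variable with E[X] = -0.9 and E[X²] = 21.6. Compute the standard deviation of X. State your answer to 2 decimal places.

Var(X) = 21.6 − (-0.9)² = 20.79
σ(X) = √20.79 ≈ 4.56

4.56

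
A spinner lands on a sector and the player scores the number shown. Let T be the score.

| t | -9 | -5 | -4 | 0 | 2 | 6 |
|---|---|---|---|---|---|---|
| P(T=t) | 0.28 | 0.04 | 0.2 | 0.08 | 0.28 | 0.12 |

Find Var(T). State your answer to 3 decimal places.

27.302

E[T] = (-9)(0.28) + (-5)(0.04) + (-4)(0.2) + (0)(0.08) + (2)(0.28) + (6)(0.12) = -2.24
E[T²] = (-9)²(0.28) + (-5)²(0.04) + (-4)²(0.2) + (0)²(0.08) + (2)²(0.28) + (6)²(0.12) = 32.32
Var(T) = E[T²] − (E[T])² = 32.32 − (-2.24)² = 27.3024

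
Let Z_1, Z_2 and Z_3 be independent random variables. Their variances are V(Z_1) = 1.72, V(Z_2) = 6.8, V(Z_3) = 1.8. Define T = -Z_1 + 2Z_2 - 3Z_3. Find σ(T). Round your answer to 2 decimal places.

By independence, V(T) = (-1)²V(Z_1) + (2)²V(Z_2) + (-3)²V(Z_3)
= (-1)²·1.72 + (2)²·6.8 + (-3)²·1.8 = 45.12
σ(T) = √45.12 ≈ 6.72

6.72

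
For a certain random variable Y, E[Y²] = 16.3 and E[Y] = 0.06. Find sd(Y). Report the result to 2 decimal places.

4.04

var(Y) = 16.3 − (0.06)² = 16.2964
sd(Y) = √16.2964 ≈ 4.04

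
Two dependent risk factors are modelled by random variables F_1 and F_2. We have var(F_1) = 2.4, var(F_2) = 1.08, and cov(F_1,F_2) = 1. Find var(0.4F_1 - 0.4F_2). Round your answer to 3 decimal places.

0.237

var(0.4F_1 - 0.4F_2) = (0.4)²·var(F_1) + (-0.4)²·var(F_2) + 2·(0.4)·(-0.4)·cov(F_1,F_2)
= 0.16·2.4 + 0.16·1.08 + -0.32·1 = 0.2368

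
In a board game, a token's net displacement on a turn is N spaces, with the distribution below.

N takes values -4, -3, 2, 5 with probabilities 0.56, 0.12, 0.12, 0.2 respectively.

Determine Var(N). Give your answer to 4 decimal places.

13.6704

E[N] = (-4)(0.56) + (-3)(0.12) + (2)(0.12) + (5)(0.2) = -1.36
E[N²] = (-4)²(0.56) + (-3)²(0.12) + (2)²(0.12) + (5)²(0.2) = 15.52
Var(N) = E[N²] − (E[N])² = 15.52 − (-1.36)² = 13.6704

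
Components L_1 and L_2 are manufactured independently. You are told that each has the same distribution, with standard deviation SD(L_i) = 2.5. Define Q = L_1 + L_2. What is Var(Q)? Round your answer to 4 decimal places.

12.5000

Var(L_i) = (2.5)² = 6.25
By independence, Var(Q) = (1)²Var(L_1) + (1)²Var(L_2)
= (1)²·6.25 + (1)²·6.25 = 12.5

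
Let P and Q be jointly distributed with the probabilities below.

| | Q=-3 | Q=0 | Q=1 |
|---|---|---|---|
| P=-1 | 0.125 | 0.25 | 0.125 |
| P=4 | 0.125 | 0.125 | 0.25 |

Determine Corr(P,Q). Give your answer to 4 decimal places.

0.0793

E[P] = 1.5,  E[Q] = -0.375
E[PQ] = -0.25
cov(P,Q) = E[PQ] − E[P]E[Q] = -0.25 − (1.5)(-0.375) = 0.3125
var(P) = 6.25,  var(Q) = 2.484375
ρ = 0.3125 / √(6.25·2.484375) ≈ 0.0793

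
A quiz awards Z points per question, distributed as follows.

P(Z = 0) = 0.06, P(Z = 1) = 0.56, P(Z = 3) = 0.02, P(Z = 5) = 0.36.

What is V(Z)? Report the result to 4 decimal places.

E[Z] = (0)(0.06) + (1)(0.56) + (3)(0.02) + (5)(0.36) = 2.42
E[Z²] = (0)²(0.06) + (1)²(0.56) + (3)²(0.02) + (5)²(0.36) = 9.74
V(Z) = E[Z²] − (E[Z])² = 9.74 − (2.42)² = 3.8836

3.8836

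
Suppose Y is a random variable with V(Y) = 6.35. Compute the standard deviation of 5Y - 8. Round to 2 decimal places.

12.60

V(5Y - 8) = (5)²·6.35 = 158.75
σ(5Y - 8) = √158.75 ≈ 12.60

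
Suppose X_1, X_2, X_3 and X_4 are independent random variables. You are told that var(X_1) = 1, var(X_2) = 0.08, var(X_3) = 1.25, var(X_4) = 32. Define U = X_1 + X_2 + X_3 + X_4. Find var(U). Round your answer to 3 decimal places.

By independence, var(U) = (1)²var(X_1) + (1)²var(X_2) + (1)²var(X_3) + (1)²var(X_4)
= (1)²·1 + (1)²·0.08 + (1)²·1.25 + (1)²·32 = 34.33

34.330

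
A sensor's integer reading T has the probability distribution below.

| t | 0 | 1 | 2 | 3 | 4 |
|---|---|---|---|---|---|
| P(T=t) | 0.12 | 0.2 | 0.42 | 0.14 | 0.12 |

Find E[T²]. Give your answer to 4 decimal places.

E[T²] = (0)²(0.12) + (1)²(0.2) + (2)²(0.42) + (3)²(0.14) + (4)²(0.12) = 5.06

5.0600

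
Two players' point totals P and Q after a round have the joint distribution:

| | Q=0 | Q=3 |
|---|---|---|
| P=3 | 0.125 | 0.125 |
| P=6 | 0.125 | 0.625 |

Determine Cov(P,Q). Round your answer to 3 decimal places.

0.563

E[P] = 5.25,  E[Q] = 2.25
E[PQ] = 12.375
Cov(P,Q) = E[PQ] − E[P]E[Q] = 12.375 − (5.25)(2.25) = 0.5625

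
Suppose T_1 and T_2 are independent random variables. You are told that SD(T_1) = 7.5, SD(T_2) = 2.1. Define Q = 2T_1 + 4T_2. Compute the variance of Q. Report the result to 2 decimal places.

295.56

Var(T_1) = 56.25, Var(T_2) = 4.41
By independence, Var(Q) = (2)²Var(T_1) + (4)²Var(T_2)
= (2)²·56.25 + (4)²·4.41 = 295.56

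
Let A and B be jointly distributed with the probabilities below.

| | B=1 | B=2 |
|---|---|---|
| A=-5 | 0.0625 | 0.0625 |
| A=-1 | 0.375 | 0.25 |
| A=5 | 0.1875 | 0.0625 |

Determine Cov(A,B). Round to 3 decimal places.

-0.250

E[A] = 0,  E[B] = 1.375
E[AB] = -0.25
Cov(A,B) = E[AB] − E[A]E[B] = -0.25 − (0)(1.375) = -0.25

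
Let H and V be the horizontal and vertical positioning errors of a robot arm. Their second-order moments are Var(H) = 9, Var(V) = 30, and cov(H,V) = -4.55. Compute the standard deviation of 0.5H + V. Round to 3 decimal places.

Var(0.5H + V) = (0.5)²·Var(H) + (1)²·Var(V) + 2·(0.5)·(1)·cov(H,V)
= 0.25·9 + 1·30 + 1·-4.55 = 27.7
SD(0.5H + V) = √27.7 ≈ 5.263

5.263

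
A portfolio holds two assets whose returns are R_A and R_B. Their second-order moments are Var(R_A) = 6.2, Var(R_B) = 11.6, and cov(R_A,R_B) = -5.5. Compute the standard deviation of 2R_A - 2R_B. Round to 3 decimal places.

10.733

Var(2R_A - 2R_B) = (2)²·Var(R_A) + (-2)²·Var(R_B) + 2·(2)·(-2)·cov(R_A,R_B)
= 4·6.2 + 4·11.6 + -8·-5.5 = 115.2
sd(2R_A - 2R_B) = √115.2 ≈ 10.733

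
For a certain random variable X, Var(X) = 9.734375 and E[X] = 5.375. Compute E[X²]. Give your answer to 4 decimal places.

E[X²] = Var(X) + (E[X])² = 9.734375 + (5.375)² = 38.625

38.6250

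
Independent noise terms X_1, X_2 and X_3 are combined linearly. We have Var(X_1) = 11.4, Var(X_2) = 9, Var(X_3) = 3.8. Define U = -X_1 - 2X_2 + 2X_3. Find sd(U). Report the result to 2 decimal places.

By independence, Var(U) = (-1)²Var(X_1) + (-2)²Var(X_2) + (2)²Var(X_3)
= (-1)²·11.4 + (-2)²·9 + (2)²·3.8 = 62.6
sd(U) = √62.6 ≈ 7.91

7.91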